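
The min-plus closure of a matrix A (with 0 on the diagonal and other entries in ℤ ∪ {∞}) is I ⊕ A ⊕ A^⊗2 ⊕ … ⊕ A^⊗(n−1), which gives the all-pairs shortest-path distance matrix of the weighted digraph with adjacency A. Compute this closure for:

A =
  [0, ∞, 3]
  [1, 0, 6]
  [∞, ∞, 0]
Closure =
  [0, ∞, 3]
  [1, 0, 4]
  [∞, ∞, 0]

This is the Floyd-Warshall all-pairs shortest-path computation. For each intermediate vertex k = 0, 1, …, 2, update dist[i][j] ← min(dist[i][j], dist[i][k] + dist[k][j]). The final matrix gives, for each (i, j), the minimum total weight of any directed path from i to j (possibly empty when i = j).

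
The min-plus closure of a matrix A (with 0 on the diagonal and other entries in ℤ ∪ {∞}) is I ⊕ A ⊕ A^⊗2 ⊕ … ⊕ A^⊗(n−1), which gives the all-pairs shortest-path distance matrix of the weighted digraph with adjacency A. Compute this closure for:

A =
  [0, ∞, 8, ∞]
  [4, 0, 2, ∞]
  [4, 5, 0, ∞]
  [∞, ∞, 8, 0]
Closure =
  [0, 13, 8, ∞]
  [4, 0, 2, ∞]
  [4, 5, 0, ∞]
  [12, 13, 8, 0]

This is the Floyd-Warshall all-pairs shortest-path computation. For each intermediate vertex k = 0, 1, …, 3, update dist[i][j] ← min(dist[i][j], dist[i][k] + dist[k][j]). The final matrix gives, for each (i, j), the minimum total weight of any directed path from i to j (possibly empty when i = j).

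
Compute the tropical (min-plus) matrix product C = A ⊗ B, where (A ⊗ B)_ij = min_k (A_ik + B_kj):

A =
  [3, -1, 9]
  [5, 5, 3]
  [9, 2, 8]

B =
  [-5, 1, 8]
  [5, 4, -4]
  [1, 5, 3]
A ⊗ B =
  [-2, 3, -5]
  [0, 6, 1]
  [4, 6, -2]

Apply the min-plus product entry-by-entry:
  C[0][0] = min over k of (A[0][0] + B[0][0] = 3 + -5 = -2, A[0][1] + B[1][0] = -1 + 5 = 4, A[0][2] + B[2][0] = 9 + 1 = 10) = -2 (attained at k = 0)
  C[0][1] = min over k of (A[0][0] + B[0][1] = 3 + 1 = 4, A[0][1] + B[1][1] = -1 + 4 = 3, A[0][2] + B[2][1] = 9 + 5 = 14) = 3 (attained at k = 1)
  C[0][2] = min over k of (A[0][0] + B[0][2] = 3 + 8 = 11, A[0][1] + B[1][2] = -1 + -4 = -5, A[0][2] + B[2][2] = 9 + 3 = 12) = -5 (attained at k = 1)
  C[1][0] = min over k of (A[1][0] + B[0][0] = 5 + -5 = 0, A[1][1] + B[1][0] = 5 + 5 = 10, A[1][2] + B[2][0] = 3 + 1 = 4) = 0 (attained at k = 0)
  C[1][1] = min over k of (A[1][0] + B[0][1] = 5 + 1 = 6, A[1][1] + B[1][1] = 5 + 4 = 9, A[1][2] + B[2][1] = 3 + 5 = 8) = 6 (attained at k = 0)
  C[1][2] = min over k of (A[1][0] + B[0][2] = 5 + 8 = 13, A[1][1] + B[1][2] = 5 + -4 = 1, A[1][2] + B[2][2] = 3 + 3 = 6) = 1 (attained at k = 1)
  C[2][0] = min over k of (A[2][0] + B[0][0] = 9 + -5 = 4, A[2][1] + B[1][0] = 2 + 5 = 7, A[2][2] + B[2][0] = 8 + 1 = 9) = 4 (attained at k = 0)
  C[2][1] = min over k of (A[2][0] + B[0][1] = 9 + 1 = 10, A[2][1] + B[1][1] = 2 + 4 = 6, A[2][2] + B[2][1] = 8 + 5 = 13) = 6 (attained at k = 1)
  C[2][2] = min over k of (A[2][0] + B[0][2] = 9 + 8 = 17, A[2][1] + B[1][2] = 2 + -4 = -2, A[2][2] + B[2][2] = 8 + 3 = 11) = -2 (attained at k = 1)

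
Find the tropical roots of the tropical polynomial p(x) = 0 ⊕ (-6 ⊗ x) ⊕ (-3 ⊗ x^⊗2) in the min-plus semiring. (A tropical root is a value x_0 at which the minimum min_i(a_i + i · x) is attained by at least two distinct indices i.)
Roots: {-3, 6}

Each tropical root is a break point of the lower envelope of the lines y = a_i + i · x (there are 3 lines, with slopes 0, 1, ..., 2). Only the lines that attain the minimum somewhere contribute to roots; other lines are dominated. Here the surviving (envelope) indices are i = 2, i = 1, i = 0.
Intersections between consecutive envelope lines give the roots: for adjacent envelope indices i < j the intersection is x = (a_i − a_j) / (j − i). Reading off the sorted break points: {-3, 6}.
Verification: at each break x_0, at least two indices attain the minimum of min_i(a_i + i · x_0).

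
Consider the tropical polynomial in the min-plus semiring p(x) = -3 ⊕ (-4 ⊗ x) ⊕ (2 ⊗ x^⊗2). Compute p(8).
p(8) = -3

A tropical monomial a ⊗ x^⊗i evaluates to a + i · x. Evaluating each term at x = 8:
  Term 0 contributes -3 + 0 · 8 = -3
  Term 1 contributes -4 + 1 · 8 = 4
  Term 2 contributes 2 + 2 · 8 = 18
p(8) = ⊕ of these = min[-3, 4, 18] = -3.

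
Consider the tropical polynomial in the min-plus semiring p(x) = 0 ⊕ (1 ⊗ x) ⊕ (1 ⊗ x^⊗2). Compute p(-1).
p(-1) = -1

A tropical monomial a ⊗ x^⊗i evaluates to a + i · x. Evaluating each term at x = -1:
  Term 0 contributes 0 + 0 · -1 = 0
  Term 1 contributes 1 + 1 · -1 = 0
  Term 2 contributes 1 + 2 · -1 = -1
p(-1) = ⊕ of these = min[0, 0, -1] = -1.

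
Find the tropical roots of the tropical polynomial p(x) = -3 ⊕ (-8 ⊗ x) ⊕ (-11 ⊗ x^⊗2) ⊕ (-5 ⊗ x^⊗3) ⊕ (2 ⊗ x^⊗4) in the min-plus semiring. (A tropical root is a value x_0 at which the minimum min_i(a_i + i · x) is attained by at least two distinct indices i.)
Roots: {-7, -6, 3, 5}

Each tropical root is a break point of the lower envelope of the lines y = a_i + i · x (there are 5 lines, with slopes 0, 1, ..., 4). Only the lines that attain the minimum somewhere contribute to roots; other lines are dominated. Here the surviving (envelope) indices are i = 4, i = 3, i = 2, i = 1, i = 0.
Intersections between consecutive envelope lines give the roots: for adjacent envelope indices i < j the intersection is x = (a_i − a_j) / (j − i). Reading off the sorted break points: {-7, -6, 3, 5}.
Verification: at each break x_0, at least two indices attain the minimum of min_i(a_i + i · x_0).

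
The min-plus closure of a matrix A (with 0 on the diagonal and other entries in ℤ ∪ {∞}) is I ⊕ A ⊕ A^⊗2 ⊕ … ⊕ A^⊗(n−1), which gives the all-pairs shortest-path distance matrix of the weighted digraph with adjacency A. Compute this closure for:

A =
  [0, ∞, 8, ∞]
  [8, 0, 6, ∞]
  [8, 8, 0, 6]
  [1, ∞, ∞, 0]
Closure =
  [0, 16, 8, 14]
  [8, 0, 6, 12]
  [7, 8, 0, 6]
  [1, 17, 9, 0]

This is the Floyd-Warshall all-pairs shortest-path computation. For each intermediate vertex k = 0, 1, …, 3, update dist[i][j] ← min(dist[i][j], dist[i][k] + dist[k][j]). The final matrix gives, for each (i, j), the minimum total weight of any directed path from i to j (possibly empty when i = j).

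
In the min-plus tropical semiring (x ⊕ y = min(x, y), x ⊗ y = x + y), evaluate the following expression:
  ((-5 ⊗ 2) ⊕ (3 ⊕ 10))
((-5 ⊗ 2) ⊕ (3 ⊕ 10)) = -3

Expand innermost to outermost. Recall ⊕ takes the minimum of its arguments and ⊗ takes their sum. Working out the expression ((-5 ⊗ 2) ⊕ (3 ⊕ 10)) gives -3.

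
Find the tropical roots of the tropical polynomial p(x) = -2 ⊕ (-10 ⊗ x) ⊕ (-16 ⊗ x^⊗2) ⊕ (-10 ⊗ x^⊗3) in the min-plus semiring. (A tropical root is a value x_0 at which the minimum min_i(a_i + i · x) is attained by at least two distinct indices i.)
Roots: {-6, 6, 8}

Each tropical root is a break point of the lower envelope of the lines y = a_i + i · x (there are 4 lines, with slopes 0, 1, ..., 3). Only the lines that attain the minimum somewhere contribute to roots; other lines are dominated. Here the surviving (envelope) indices are i = 3, i = 2, i = 1, i = 0.
Intersections between consecutive envelope lines give the roots: for adjacent envelope indices i < j the intersection is x = (a_i − a_j) / (j − i). Reading off the sorted break points: {-6, 6, 8}.
Verification: at each break x_0, at least two indices attain the minimum of min_i(a_i + i · x_0).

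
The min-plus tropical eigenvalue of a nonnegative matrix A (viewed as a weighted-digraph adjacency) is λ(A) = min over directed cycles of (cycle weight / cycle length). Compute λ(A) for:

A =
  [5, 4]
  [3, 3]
λ(A) = 3

Enumerate directed cycles and compute their means (weight / length). Sample:
  cycle 0 → 0: weight = 5, length = 1, mean = 5/1 ≈ 5.000
  cycle 1 → 1: weight = 3, length = 1, mean = 3/1 ≈ 3.000
  cycle 0 → 1 → 0: weight = 7, length = 2, mean = 7/2 ≈ 3.500
  cycle 1 → 0 → 1: weight = 7, length = 2, mean = 7/2 ≈ 3.500
Minimum mean = 3.000, attained e.g. along the cycle 1 → 1 with weight 3 and length 1. So λ(A) = 3/1 = 3.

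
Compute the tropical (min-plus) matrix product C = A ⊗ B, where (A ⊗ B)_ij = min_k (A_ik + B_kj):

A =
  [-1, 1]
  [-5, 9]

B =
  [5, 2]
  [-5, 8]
A ⊗ B =
  [-4, 1]
  [0, -3]

Apply the min-plus product entry-by-entry:
  C[0][0] = min over k of (A[0][0] + B[0][0] = -1 + 5 = 4, A[0][1] + B[1][0] = 1 + -5 = -4) = -4 (attained at k = 1)
  C[0][1] = min over k of (A[0][0] + B[0][1] = -1 + 2 = 1, A[0][1] + B[1][1] = 1 + 8 = 9) = 1 (attained at k = 0)
  C[1][0] = min over k of (A[1][0] + B[0][0] = -5 + 5 = 0, A[1][1] + B[1][0] = 9 + -5 = 4) = 0 (attained at k = 0)
  C[1][1] = min over k of (A[1][0] + B[0][1] = -5 + 2 = -3, A[1][1] + B[1][1] = 9 + 8 = 17) = -3 (attained at k = 0)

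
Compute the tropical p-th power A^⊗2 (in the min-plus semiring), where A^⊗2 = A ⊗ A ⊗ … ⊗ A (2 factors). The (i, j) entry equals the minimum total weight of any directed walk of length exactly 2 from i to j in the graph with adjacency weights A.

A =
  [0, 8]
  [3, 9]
A^⊗2 =
  [0, 8]
  [3, 11]

Each entry (A^⊗2)_ij equals the minimum over all length-2 walks i = v_0 → v_1 → … → v_2 = j of Σ_t A[v_t][v_{t+1}]. For example, for (i, j) = (0, 1) we minimise over 2 possible intermediate vertex sequences; the minimum is 8, attained along the walk 0 → 0 → 1.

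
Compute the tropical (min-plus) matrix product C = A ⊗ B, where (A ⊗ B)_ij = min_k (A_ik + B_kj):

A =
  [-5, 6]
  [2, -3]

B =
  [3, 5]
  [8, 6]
A ⊗ B =
  [-2, 0]
  [5, 3]

Apply the min-plus product entry-by-entry:
  C[0][0] = min over k of (A[0][0] + B[0][0] = -5 + 3 = -2, A[0][1] + B[1][0] = 6 + 8 = 14) = -2 (attained at k = 0)
  C[0][1] = min over k of (A[0][0] + B[0][1] = -5 + 5 = 0, A[0][1] + B[1][1] = 6 + 6 = 12) = 0 (attained at k = 0)
  C[1][0] = min over k of (A[1][0] + B[0][0] = 2 + 3 = 5, A[1][1] + B[1][0] = -3 + 8 = 5) = 5 (attained at k = 0)
  C[1][1] = min over k of (A[1][0] + B[0][1] = 2 + 5 = 7, A[1][1] + B[1][1] = -3 + 6 = 3) = 3 (attained at k = 1)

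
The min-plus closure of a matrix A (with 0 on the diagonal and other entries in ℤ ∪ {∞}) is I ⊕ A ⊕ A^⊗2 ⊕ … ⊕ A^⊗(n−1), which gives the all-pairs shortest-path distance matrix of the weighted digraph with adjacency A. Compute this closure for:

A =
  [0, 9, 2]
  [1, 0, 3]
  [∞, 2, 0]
Closure =
  [0, 4, 2]
  [1, 0, 3]
  [3, 2, 0]

This is the Floyd-Warshall all-pairs shortest-path computation. For each intermediate vertex k = 0, 1, …, 2, update dist[i][j] ← min(dist[i][j], dist[i][k] + dist[k][j]). The final matrix gives, for each (i, j), the minimum total weight of any directed path from i to j (possibly empty when i = j).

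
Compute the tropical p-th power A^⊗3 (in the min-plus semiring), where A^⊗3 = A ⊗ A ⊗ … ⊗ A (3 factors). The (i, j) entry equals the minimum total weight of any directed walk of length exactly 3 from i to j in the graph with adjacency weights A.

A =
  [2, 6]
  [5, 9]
A^⊗3 =
  [6, 10]
  [9, 13]

Each entry (A^⊗3)_ij equals the minimum over all length-3 walks i = v_0 → v_1 → … → v_3 = j of Σ_t A[v_t][v_{t+1}]. For example, for (i, j) = (0, 1) we minimise over 4 possible intermediate vertex sequences; the minimum is 10, attained along the walk 0 → 0 → 0 → 1.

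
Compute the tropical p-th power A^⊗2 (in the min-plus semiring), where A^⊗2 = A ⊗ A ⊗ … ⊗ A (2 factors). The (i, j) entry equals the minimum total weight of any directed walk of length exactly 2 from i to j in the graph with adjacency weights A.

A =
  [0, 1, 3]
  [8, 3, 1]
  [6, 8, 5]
A^⊗2 =
  [0, 1, 2]
  [7, 6, 4]
  [6, 7, 9]

Each entry (A^⊗2)_ij equals the minimum over all length-2 walks i = v_0 → v_1 → … → v_2 = j of Σ_t A[v_t][v_{t+1}]. For example, for (i, j) = (0, 2) we minimise over 3 possible intermediate vertex sequences; the minimum is 2, attained along the walk 0 → 1 → 2.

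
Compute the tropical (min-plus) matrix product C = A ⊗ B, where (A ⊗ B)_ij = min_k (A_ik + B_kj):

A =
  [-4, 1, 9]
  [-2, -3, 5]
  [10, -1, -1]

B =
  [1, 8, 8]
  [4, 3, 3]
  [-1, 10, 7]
A ⊗ B =
  [-3, 4, 4]
  [-1, 0, 0]
  [-2, 2, 2]

Apply the min-plus product entry-by-entry:
  C[0][0] = min over k of (A[0][0] + B[0][0] = -4 + 1 = -3, A[0][1] + B[1][0] = 1 + 4 = 5, A[0][2] + B[2][0] = 9 + -1 = 8) = -3 (attained at k = 0)
  C[0][1] = min over k of (A[0][0] + B[0][1] = -4 + 8 = 4, A[0][1] + B[1][1] = 1 + 3 = 4, A[0][2] + B[2][1] = 9 + 10 = 19) = 4 (attained at k = 0)
  C[0][2] = min over k of (A[0][0] + B[0][2] = -4 + 8 = 4, A[0][1] + B[1][2] = 1 + 3 = 4, A[0][2] + B[2][2] = 9 + 7 = 16) = 4 (attained at k = 0)
  C[1][0] = min over k of (A[1][0] + B[0][0] = -2 + 1 = -1, A[1][1] + B[1][0] = -3 + 4 = 1, A[1][2] + B[2][0] = 5 + -1 = 4) = -1 (attained at k = 0)
  C[1][1] = min over k of (A[1][0] + B[0][1] = -2 + 8 = 6, A[1][1] + B[1][1] = -3 + 3 = 0, A[1][2] + B[2][1] = 5 + 10 = 15) = 0 (attained at k = 1)
  C[1][2] = min over k of (A[1][0] + B[0][2] = -2 + 8 = 6, A[1][1] + B[1][2] = -3 + 3 = 0, A[1][2] + B[2][2] = 5 + 7 = 12) = 0 (attained at k = 1)
  C[2][0] = min over k of (A[2][0] + B[0][0] = 10 + 1 = 11, A[2][1] + B[1][0] = -1 + 4 = 3, A[2][2] + B[2][0] = -1 + -1 = -2) = -2 (attained at k = 2)
  C[2][1] = min over k of (A[2][0] + B[0][1] = 10 + 8 = 18, A[2][1] + B[1][1] = -1 + 3 = 2, A[2][2] + B[2][1] = -1 + 10 = 9) = 2 (attained at k = 1)
  C[2][2] = min over k of (A[2][0] + B[0][2] = 10 + 8 = 18, A[2][1] + B[1][2] = -1 + 3 = 2, A[2][2] + B[2][2] = -1 + 7 = 6) = 2 (attained at k = 1)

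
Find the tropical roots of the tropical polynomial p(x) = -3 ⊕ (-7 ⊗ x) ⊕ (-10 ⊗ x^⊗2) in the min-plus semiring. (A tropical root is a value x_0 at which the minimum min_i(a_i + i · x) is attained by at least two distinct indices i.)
Roots: {3, 4}

Each tropical root is a break point of the lower envelope of the lines y = a_i + i · x (there are 3 lines, with slopes 0, 1, ..., 2). Only the lines that attain the minimum somewhere contribute to roots; other lines are dominated. Here the surviving (envelope) indices are i = 2, i = 1, i = 0.
Intersections between consecutive envelope lines give the roots: for adjacent envelope indices i < j the intersection is x = (a_i − a_j) / (j − i). Reading off the sorted break points: {3, 4}.
Verification: at each break x_0, at least two indices attain the minimum of min_i(a_i + i · x_0).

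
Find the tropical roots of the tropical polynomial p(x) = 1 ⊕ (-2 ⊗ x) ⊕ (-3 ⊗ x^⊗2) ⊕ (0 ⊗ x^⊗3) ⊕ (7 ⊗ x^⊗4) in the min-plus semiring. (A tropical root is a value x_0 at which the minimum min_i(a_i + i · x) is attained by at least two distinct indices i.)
Roots: {-7, -3, 1, 3}

Each tropical root is a break point of the lower envelope of the lines y = a_i + i · x (there are 5 lines, with slopes 0, 1, ..., 4). Only the lines that attain the minimum somewhere contribute to roots; other lines are dominated. Here the surviving (envelope) indices are i = 4, i = 3, i = 2, i = 1, i = 0.
Intersections between consecutive envelope lines give the roots: for adjacent envelope indices i < j the intersection is x = (a_i − a_j) / (j − i). Reading off the sorted break points: {-7, -3, 1, 3}.
Verification: at each break x_0, at least two indices attain the minimum of min_i(a_i + i · x_0).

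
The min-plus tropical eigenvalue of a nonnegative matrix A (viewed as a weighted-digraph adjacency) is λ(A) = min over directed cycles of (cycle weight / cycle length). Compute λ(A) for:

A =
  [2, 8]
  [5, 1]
λ(A) = 1

Enumerate directed cycles and compute their means (weight / length). Sample:
  cycle 0 → 0: weight = 2, length = 1, mean = 2/1 ≈ 2.000
  cycle 1 → 1: weight = 1, length = 1, mean = 1/1 ≈ 1.000
  cycle 0 → 1 → 0: weight = 13, length = 2, mean = 13/2 ≈ 6.500
  cycle 1 → 0 → 1: weight = 13, length = 2, mean = 13/2 ≈ 6.500
Minimum mean = 1.000, attained e.g. along the cycle 1 → 1 with weight 1 and length 1. So λ(A) = 1/1 = 1.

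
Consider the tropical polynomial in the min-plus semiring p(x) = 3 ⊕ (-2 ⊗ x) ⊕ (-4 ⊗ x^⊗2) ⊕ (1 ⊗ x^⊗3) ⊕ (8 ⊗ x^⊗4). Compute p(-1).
p(-1) = -6

A tropical monomial a ⊗ x^⊗i evaluates to a + i · x. Evaluating each term at x = -1:
  Term 0 contributes 3 + 0 · -1 = 3
  Term 1 contributes -2 + 1 · -1 = -3
  Term 2 contributes -4 + 2 · -1 = -6
  Term 3 contributes 1 + 3 · -1 = -2
  Term 4 contributes 8 + 4 · -1 = 4
p(-1) = ⊕ of these = min[3, -3, -6, -2, 4] = -6.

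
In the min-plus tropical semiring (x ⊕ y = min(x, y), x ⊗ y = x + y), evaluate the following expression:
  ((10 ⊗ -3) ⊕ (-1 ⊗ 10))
((10 ⊗ -3) ⊕ (-1 ⊗ 10)) = 7

Expand innermost to outermost. Recall ⊕ takes the minimum of its arguments and ⊗ takes their sum. Working out the expression ((10 ⊗ -3) ⊕ (-1 ⊗ 10)) gives 7.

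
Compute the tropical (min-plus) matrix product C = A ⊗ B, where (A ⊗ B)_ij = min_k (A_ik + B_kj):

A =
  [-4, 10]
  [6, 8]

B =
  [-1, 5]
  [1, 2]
A ⊗ B =
  [-5, 1]
  [5, 10]

Apply the min-plus product entry-by-entry:
  C[0][0] = min over k of (A[0][0] + B[0][0] = -4 + -1 = -5, A[0][1] + B[1][0] = 10 + 1 = 11) = -5 (attained at k = 0)
  C[0][1] = min over k of (A[0][0] + B[0][1] = -4 + 5 = 1, A[0][1] + B[1][1] = 10 + 2 = 12) = 1 (attained at k = 0)
  C[1][0] = min over k of (A[1][0] + B[0][0] = 6 + -1 = 5, A[1][1] + B[1][0] = 8 + 1 = 9) = 5 (attained at k = 0)
  C[1][1] = min over k of (A[1][0] + B[0][1] = 6 + 5 = 11, A[1][1] + B[1][1] = 8 + 2 = 10) = 10 (attained at k = 1)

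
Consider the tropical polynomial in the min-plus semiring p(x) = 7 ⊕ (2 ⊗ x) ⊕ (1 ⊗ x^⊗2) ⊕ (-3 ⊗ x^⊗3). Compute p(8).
p(8) = 7

A tropical monomial a ⊗ x^⊗i evaluates to a + i · x. Evaluating each term at x = 8:
  Term 0 contributes 7 + 0 · 8 = 7
  Term 1 contributes 2 + 1 · 8 = 10
  Term 2 contributes 1 + 2 · 8 = 17
  Term 3 contributes -3 + 3 · 8 = 21
p(8) = ⊕ of these = min[7, 10, 17, 21] = 7.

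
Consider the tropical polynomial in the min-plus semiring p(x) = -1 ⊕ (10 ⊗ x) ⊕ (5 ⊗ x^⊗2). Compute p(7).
p(7) = -1

A tropical monomial a ⊗ x^⊗i evaluates to a + i · x. Evaluating each term at x = 7:
  Term 0 contributes -1 + 0 · 7 = -1
  Term 1 contributes 10 + 1 · 7 = 17
  Term 2 contributes 5 + 2 · 7 = 19
p(7) = ⊕ of these = min[-1, 17, 19] = -1.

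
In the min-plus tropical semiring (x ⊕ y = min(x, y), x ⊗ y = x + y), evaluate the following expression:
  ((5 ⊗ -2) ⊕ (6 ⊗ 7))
((5 ⊗ -2) ⊕ (6 ⊗ 7)) = 3

Expand innermost to outermost. Recall ⊕ takes the minimum of its arguments and ⊗ takes their sum. Working out the expression ((5 ⊗ -2) ⊕ (6 ⊗ 7)) gives 3.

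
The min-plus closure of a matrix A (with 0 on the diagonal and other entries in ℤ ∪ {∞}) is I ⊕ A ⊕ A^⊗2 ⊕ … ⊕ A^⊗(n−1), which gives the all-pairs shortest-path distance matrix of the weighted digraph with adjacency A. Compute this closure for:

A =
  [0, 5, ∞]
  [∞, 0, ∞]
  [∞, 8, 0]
Closure =
  [0, 5, ∞]
  [∞, 0, ∞]
  [∞, 8, 0]

This is the Floyd-Warshall all-pairs shortest-path computation. For each intermediate vertex k = 0, 1, …, 2, update dist[i][j] ← min(dist[i][j], dist[i][k] + dist[k][j]). The final matrix gives, for each (i, j), the minimum total weight of any directed path from i to j (possibly empty when i = j).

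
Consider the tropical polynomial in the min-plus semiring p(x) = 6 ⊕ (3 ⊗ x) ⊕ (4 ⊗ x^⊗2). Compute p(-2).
p(-2) = 0

A tropical monomial a ⊗ x^⊗i evaluates to a + i · x. Evaluating each term at x = -2:
  Term 0 contributes 6 + 0 · -2 = 6
  Term 1 contributes 3 + 1 · -2 = 1
  Term 2 contributes 4 + 2 · -2 = 0
p(-2) = ⊕ of these = min[6, 1, 0] = 0.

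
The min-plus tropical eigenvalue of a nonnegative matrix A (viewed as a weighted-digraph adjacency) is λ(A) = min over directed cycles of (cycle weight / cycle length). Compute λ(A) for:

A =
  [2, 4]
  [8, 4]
λ(A) = 2

Enumerate directed cycles and compute their means (weight / length). Sample:
  cycle 0 → 0: weight = 2, length = 1, mean = 2/1 ≈ 2.000
  cycle 1 → 1: weight = 4, length = 1, mean = 4/1 ≈ 4.000
  cycle 0 → 1 → 0: weight = 12, length = 2, mean = 12/2 ≈ 6.000
  cycle 1 → 0 → 1: weight = 12, length = 2, mean = 12/2 ≈ 6.000
Minimum mean = 2.000, attained e.g. along the cycle 0 → 0 with weight 2 and length 1. So λ(A) = 2/1 = 2.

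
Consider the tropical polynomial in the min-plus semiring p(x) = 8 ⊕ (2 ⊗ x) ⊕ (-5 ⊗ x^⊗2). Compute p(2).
p(2) = -1

A tropical monomial a ⊗ x^⊗i evaluates to a + i · x. Evaluating each term at x = 2:
  Term 0 contributes 8 + 0 · 2 = 8
  Term 1 contributes 2 + 1 · 2 = 4
  Term 2 contributes -5 + 2 · 2 = -1
p(2) = ⊕ of these = min[8, 4, -1] = -1.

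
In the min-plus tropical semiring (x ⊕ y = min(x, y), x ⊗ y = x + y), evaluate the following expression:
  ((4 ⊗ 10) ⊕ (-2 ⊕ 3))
((4 ⊗ 10) ⊕ (-2 ⊕ 3)) = -2

Expand innermost to outermost. Recall ⊕ takes the minimum of its arguments and ⊗ takes their sum. Working out the expression ((4 ⊗ 10) ⊕ (-2 ⊕ 3)) gives -2.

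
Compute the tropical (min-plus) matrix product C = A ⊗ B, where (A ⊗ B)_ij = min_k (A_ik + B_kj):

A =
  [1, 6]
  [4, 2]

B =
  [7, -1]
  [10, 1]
A ⊗ B =
  [8, 0]
  [11, 3]

Apply the min-plus product entry-by-entry:
  C[0][0] = min over k of (A[0][0] + B[0][0] = 1 + 7 = 8, A[0][1] + B[1][0] = 6 + 10 = 16) = 8 (attained at k = 0)
  C[0][1] = min over k of (A[0][0] + B[0][1] = 1 + -1 = 0, A[0][1] + B[1][1] = 6 + 1 = 7) = 0 (attained at k = 0)
  C[1][0] = min over k of (A[1][0] + B[0][0] = 4 + 7 = 11, A[1][1] + B[1][0] = 2 + 10 = 12) = 11 (attained at k = 0)
  C[1][1] = min over k of (A[1][0] + B[0][1] = 4 + -1 = 3, A[1][1] + B[1][1] = 2 + 1 = 3) = 3 (attained at k = 0)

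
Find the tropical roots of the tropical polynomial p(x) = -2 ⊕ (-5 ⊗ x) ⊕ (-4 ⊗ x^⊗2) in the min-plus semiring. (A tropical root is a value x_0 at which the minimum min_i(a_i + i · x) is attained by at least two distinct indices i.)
Roots: {-1, 3}

Each tropical root is a break point of the lower envelope of the lines y = a_i + i · x (there are 3 lines, with slopes 0, 1, ..., 2). Only the lines that attain the minimum somewhere contribute to roots; other lines are dominated. Here the surviving (envelope) indices are i = 2, i = 1, i = 0.
Intersections between consecutive envelope lines give the roots: for adjacent envelope indices i < j the intersection is x = (a_i − a_j) / (j − i). Reading off the sorted break points: {-1, 3}.
Verification: at each break x_0, at least two indices attain the minimum of min_i(a_i + i · x_0).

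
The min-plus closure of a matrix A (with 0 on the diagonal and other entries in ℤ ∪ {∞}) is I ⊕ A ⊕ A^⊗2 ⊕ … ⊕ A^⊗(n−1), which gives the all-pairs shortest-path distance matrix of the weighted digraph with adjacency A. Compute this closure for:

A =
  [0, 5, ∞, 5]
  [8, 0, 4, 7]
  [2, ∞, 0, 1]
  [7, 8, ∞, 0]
Closure =
  [0, 5, 9, 5]
  [6, 0, 4, 5]
  [2, 7, 0, 1]
  [7, 8, 12, 0]

This is the Floyd-Warshall all-pairs shortest-path computation. For each intermediate vertex k = 0, 1, …, 3, update dist[i][j] ← min(dist[i][j], dist[i][k] + dist[k][j]). The final matrix gives, for each (i, j), the minimum total weight of any directed path from i to j (possibly empty when i = j).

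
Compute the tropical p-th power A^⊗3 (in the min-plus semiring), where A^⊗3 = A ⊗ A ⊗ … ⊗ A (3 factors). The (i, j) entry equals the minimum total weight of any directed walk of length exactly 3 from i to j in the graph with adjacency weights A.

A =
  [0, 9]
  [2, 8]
A^⊗3 =
  [0, 9]
  [2, 11]

Each entry (A^⊗3)_ij equals the minimum over all length-3 walks i = v_0 → v_1 → … → v_3 = j of Σ_t A[v_t][v_{t+1}]. For example, for (i, j) = (0, 1) we minimise over 4 possible intermediate vertex sequences; the minimum is 9, attained along the walk 0 → 0 → 0 → 1.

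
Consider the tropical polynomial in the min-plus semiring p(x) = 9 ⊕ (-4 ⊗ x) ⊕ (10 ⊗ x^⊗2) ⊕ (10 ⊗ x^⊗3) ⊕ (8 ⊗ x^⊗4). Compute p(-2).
p(-2) = -6

A tropical monomial a ⊗ x^⊗i evaluates to a + i · x. Evaluating each term at x = -2:
  Term 0 contributes 9 + 0 · -2 = 9
  Term 1 contributes -4 + 1 · -2 = -6
  Term 2 contributes 10 + 2 · -2 = 6
  Term 3 contributes 10 + 3 · -2 = 4
  Term 4 contributes 8 + 4 · -2 = 0
p(-2) = ⊕ of these = min[9, -6, 6, 4, 0] = -6.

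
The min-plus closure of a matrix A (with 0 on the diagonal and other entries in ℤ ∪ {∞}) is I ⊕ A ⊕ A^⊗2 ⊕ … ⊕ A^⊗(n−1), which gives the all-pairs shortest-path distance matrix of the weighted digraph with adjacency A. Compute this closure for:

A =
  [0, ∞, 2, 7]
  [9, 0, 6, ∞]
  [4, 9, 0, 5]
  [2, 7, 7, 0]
Closure =
  [0, 11, 2, 7]
  [9, 0, 6, 11]
  [4, 9, 0, 5]
  [2, 7, 4, 0]

This is the Floyd-Warshall all-pairs shortest-path computation. For each intermediate vertex k = 0, 1, …, 3, update dist[i][j] ← min(dist[i][j], dist[i][k] + dist[k][j]). The final matrix gives, for each (i, j), the minimum total weight of any directed path from i to j (possibly empty when i = j).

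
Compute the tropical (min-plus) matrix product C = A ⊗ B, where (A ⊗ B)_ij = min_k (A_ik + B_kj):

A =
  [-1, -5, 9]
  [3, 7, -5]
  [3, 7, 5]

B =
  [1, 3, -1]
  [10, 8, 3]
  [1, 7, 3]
A ⊗ B =
  [0, 2, -2]
  [-4, 2, -2]
  [4, 6, 2]

Apply the min-plus product entry-by-entry:
  C[0][0] = min over k of (A[0][0] + B[0][0] = -1 + 1 = 0, A[0][1] + B[1][0] = -5 + 10 = 5, A[0][2] + B[2][0] = 9 + 1 = 10) = 0 (attained at k = 0)
  C[0][1] = min over k of (A[0][0] + B[0][1] = -1 + 3 = 2, A[0][1] + B[1][1] = -5 + 8 = 3, A[0][2] + B[2][1] = 9 + 7 = 16) = 2 (attained at k = 0)
  C[0][2] = min over k of (A[0][0] + B[0][2] = -1 + -1 = -2, A[0][1] + B[1][2] = -5 + 3 = -2, A[0][2] + B[2][2] = 9 + 3 = 12) = -2 (attained at k = 0)
  C[1][0] = min over k of (A[1][0] + B[0][0] = 3 + 1 = 4, A[1][1] + B[1][0] = 7 + 10 = 17, A[1][2] + B[2][0] = -5 + 1 = -4) = -4 (attained at k = 2)
  C[1][1] = min over k of (A[1][0] + B[0][1] = 3 + 3 = 6, A[1][1] + B[1][1] = 7 + 8 = 15, A[1][2] + B[2][1] = -5 + 7 = 2) = 2 (attained at k = 2)
  C[1][2] = min over k of (A[1][0] + B[0][2] = 3 + -1 = 2, A[1][1] + B[1][2] = 7 + 3 = 10, A[1][2] + B[2][2] = -5 + 3 = -2) = -2 (attained at k = 2)
  C[2][0] = min over k of (A[2][0] + B[0][0] = 3 + 1 = 4, A[2][1] + B[1][0] = 7 + 10 = 17, A[2][2] + B[2][0] = 5 + 1 = 6) = 4 (attained at k = 0)
  C[2][1] = min over k of (A[2][0] + B[0][1] = 3 + 3 = 6, A[2][1] + B[1][1] = 7 + 8 = 15, A[2][2] + B[2][1] = 5 + 7 = 12) = 6 (attained at k = 0)
  C[2][2] = min over k of (A[2][0] + B[0][2] = 3 + -1 = 2, A[2][1] + B[1][2] = 7 + 3 = 10, A[2][2] + B[2][2] = 5 + 3 = 8) = 2 (attained at k = 0)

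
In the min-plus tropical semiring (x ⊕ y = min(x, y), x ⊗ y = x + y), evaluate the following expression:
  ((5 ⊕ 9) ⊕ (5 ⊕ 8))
((5 ⊕ 9) ⊕ (5 ⊕ 8)) = 5

Expand innermost to outermost. Recall ⊕ takes the minimum of its arguments and ⊗ takes their sum. Working out the expression ((5 ⊕ 9) ⊕ (5 ⊕ 8)) gives 5.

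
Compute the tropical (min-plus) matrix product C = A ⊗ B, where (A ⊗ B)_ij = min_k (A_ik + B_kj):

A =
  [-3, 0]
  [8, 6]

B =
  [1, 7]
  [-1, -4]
A ⊗ B =
  [-2, -4]
  [5, 2]

Apply the min-plus product entry-by-entry:
  C[0][0] = min over k of (A[0][0] + B[0][0] = -3 + 1 = -2, A[0][1] + B[1][0] = 0 + -1 = -1) = -2 (attained at k = 0)
  C[0][1] = min over k of (A[0][0] + B[0][1] = -3 + 7 = 4, A[0][1] + B[1][1] = 0 + -4 = -4) = -4 (attained at k = 1)
  C[1][0] = min over k of (A[1][0] + B[0][0] = 8 + 1 = 9, A[1][1] + B[1][0] = 6 + -1 = 5) = 5 (attained at k = 1)
  C[1][1] = min over k of (A[1][0] + B[0][1] = 8 + 7 = 15, A[1][1] + B[1][1] = 6 + -4 = 2) = 2 (attained at k = 1)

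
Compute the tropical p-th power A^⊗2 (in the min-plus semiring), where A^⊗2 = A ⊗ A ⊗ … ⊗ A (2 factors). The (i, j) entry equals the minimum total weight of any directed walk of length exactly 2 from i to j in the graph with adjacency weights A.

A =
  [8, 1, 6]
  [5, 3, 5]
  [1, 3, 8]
A^⊗2 =
  [6, 4, 6]
  [6, 6, 8]
  [8, 2, 7]

Each entry (A^⊗2)_ij equals the minimum over all length-2 walks i = v_0 → v_1 → … → v_2 = j of Σ_t A[v_t][v_{t+1}]. For example, for (i, j) = (0, 2) we minimise over 3 possible intermediate vertex sequences; the minimum is 6, attained along the walk 0 → 1 → 2.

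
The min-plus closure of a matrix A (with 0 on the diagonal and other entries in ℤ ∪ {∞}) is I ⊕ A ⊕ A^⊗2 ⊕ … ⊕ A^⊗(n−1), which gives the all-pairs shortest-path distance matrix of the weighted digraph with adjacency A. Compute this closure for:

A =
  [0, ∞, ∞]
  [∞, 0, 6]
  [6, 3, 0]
Closure =
  [0, ∞, ∞]
  [12, 0, 6]
  [6, 3, 0]

This is the Floyd-Warshall all-pairs shortest-path computation. For each intermediate vertex k = 0, 1, …, 2, update dist[i][j] ← min(dist[i][j], dist[i][k] + dist[k][j]). The final matrix gives, for each (i, j), the minimum total weight of any directed path from i to j (possibly empty when i = j).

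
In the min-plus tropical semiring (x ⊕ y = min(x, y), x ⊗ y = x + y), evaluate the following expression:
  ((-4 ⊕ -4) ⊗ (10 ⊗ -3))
((-4 ⊕ -4) ⊗ (10 ⊗ -3)) = 3

Expand innermost to outermost. Recall ⊕ takes the minimum of its arguments and ⊗ takes their sum. Working out the expression ((-4 ⊕ -4) ⊗ (10 ⊗ -3)) gives 3.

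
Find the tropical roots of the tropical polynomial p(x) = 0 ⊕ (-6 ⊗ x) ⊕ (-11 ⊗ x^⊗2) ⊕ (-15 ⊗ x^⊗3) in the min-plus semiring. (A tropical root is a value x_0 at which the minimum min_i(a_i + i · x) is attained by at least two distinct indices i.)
Roots: {4, 5, 6}

Each tropical root is a break point of the lower envelope of the lines y = a_i + i · x (there are 4 lines, with slopes 0, 1, ..., 3). Only the lines that attain the minimum somewhere contribute to roots; other lines are dominated. Here the surviving (envelope) indices are i = 3, i = 2, i = 1, i = 0.
Intersections between consecutive envelope lines give the roots: for adjacent envelope indices i < j the intersection is x = (a_i − a_j) / (j − i). Reading off the sorted break points: {4, 5, 6}.
Verification: at each break x_0, at least two indices attain the minimum of min_i(a_i + i · x_0).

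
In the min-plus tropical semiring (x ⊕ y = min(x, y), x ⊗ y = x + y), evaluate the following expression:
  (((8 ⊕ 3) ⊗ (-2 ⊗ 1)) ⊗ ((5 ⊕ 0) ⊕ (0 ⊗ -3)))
(((8 ⊕ 3) ⊗ (-2 ⊗ 1)) ⊗ ((5 ⊕ 0) ⊕ (0 ⊗ -3))) = -1

Expand innermost to outermost. Recall ⊕ takes the minimum of its arguments and ⊗ takes their sum. Working out the expression (((8 ⊕ 3) ⊗ (-2 ⊗ 1)) ⊗ ((5 ⊕ 0) ⊕ (0 ⊗ -3))) gives -1.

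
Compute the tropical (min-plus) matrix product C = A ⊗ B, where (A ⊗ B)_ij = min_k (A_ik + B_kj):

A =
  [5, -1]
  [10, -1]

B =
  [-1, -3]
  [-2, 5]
A ⊗ B =
  [-3, 2]
  [-3, 4]

Apply the min-plus product entry-by-entry:
  C[0][0] = min over k of (A[0][0] + B[0][0] = 5 + -1 = 4, A[0][1] + B[1][0] = -1 + -2 = -3) = -3 (attained at k = 1)
  C[0][1] = min over k of (A[0][0] + B[0][1] = 5 + -3 = 2, A[0][1] + B[1][1] = -1 + 5 = 4) = 2 (attained at k = 0)
  C[1][0] = min over k of (A[1][0] + B[0][0] = 10 + -1 = 9, A[1][1] + B[1][0] = -1 + -2 = -3) = -3 (attained at k = 1)
  C[1][1] = min over k of (A[1][0] + B[0][1] = 10 + -3 = 7, A[1][1] + B[1][1] = -1 + 5 = 4) = 4 (attained at k = 1)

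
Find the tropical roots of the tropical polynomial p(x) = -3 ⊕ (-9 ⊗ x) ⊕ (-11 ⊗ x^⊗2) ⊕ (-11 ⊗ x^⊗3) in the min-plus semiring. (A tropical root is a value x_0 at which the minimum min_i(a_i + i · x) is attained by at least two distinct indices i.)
Roots: {0, 2, 6}

Each tropical root is a break point of the lower envelope of the lines y = a_i + i · x (there are 4 lines, with slopes 0, 1, ..., 3). Only the lines that attain the minimum somewhere contribute to roots; other lines are dominated. Here the surviving (envelope) indices are i = 3, i = 2, i = 1, i = 0.
Intersections between consecutive envelope lines give the roots: for adjacent envelope indices i < j the intersection is x = (a_i − a_j) / (j − i). Reading off the sorted break points: {0, 2, 6}.
Verification: at each break x_0, at least two indices attain the minimum of min_i(a_i + i · x_0).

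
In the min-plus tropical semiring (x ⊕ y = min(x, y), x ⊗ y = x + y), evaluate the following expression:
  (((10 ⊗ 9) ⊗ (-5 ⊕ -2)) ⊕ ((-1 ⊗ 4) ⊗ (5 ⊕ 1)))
(((10 ⊗ 9) ⊗ (-5 ⊕ -2)) ⊕ ((-1 ⊗ 4) ⊗ (5 ⊕ 1))) = 4

Expand innermost to outermost. Recall ⊕ takes the minimum of its arguments and ⊗ takes their sum. Working out the expression (((10 ⊗ 9) ⊗ (-5 ⊕ -2)) ⊕ ((-1 ⊗ 4) ⊗ (5 ⊕ 1))) gives 4.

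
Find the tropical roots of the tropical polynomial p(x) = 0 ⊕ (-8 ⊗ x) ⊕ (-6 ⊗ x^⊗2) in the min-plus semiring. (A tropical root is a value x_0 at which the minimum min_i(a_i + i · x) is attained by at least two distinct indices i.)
Roots: {-2, 8}

Each tropical root is a break point of the lower envelope of the lines y = a_i + i · x (there are 3 lines, with slopes 0, 1, ..., 2). Only the lines that attain the minimum somewhere contribute to roots; other lines are dominated. Here the surviving (envelope) indices are i = 2, i = 1, i = 0.
Intersections between consecutive envelope lines give the roots: for adjacent envelope indices i < j the intersection is x = (a_i − a_j) / (j − i). Reading off the sorted break points: {-2, 8}.
Verification: at each break x_0, at least two indices attain the minimum of min_i(a_i + i · x_0).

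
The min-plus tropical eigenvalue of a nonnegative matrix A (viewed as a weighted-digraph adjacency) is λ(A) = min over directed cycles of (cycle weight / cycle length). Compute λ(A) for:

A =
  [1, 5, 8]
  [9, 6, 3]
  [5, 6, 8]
λ(A) = 1

Enumerate directed cycles and compute their means (weight / length). Sample:
  cycle 0 → 0: weight = 1, length = 1, mean = 1/1 ≈ 1.000
  cycle 1 → 1: weight = 6, length = 1, mean = 6/1 ≈ 6.000
  cycle 2 → 2: weight = 8, length = 1, mean = 8/1 ≈ 8.000
  cycle 0 → 1 → 0: weight = 14, length = 2, mean = 14/2 ≈ 7.000
  cycle 0 → 2 → 0: weight = 13, length = 2, mean = 13/2 ≈ 6.500
  cycle 1 → 0 → 1: weight = 14, length = 2, mean = 14/2 ≈ 7.000
Minimum mean = 1.000, attained e.g. along the cycle 0 → 0 with weight 1 and length 1. So λ(A) = 1/1 = 1.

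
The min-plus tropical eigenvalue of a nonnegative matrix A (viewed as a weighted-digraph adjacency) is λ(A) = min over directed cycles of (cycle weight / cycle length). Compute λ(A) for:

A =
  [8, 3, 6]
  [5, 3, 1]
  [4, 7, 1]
λ(A) = 1

Enumerate directed cycles and compute their means (weight / length). Sample:
  cycle 0 → 0: weight = 8, length = 1, mean = 8/1 ≈ 8.000
  cycle 1 → 1: weight = 3, length = 1, mean = 3/1 ≈ 3.000
  cycle 2 → 2: weight = 1, length = 1, mean = 1/1 ≈ 1.000
  cycle 0 → 1 → 0: weight = 8, length = 2, mean = 8/2 ≈ 4.000
  cycle 0 → 2 → 0: weight = 10, length = 2, mean = 10/2 ≈ 5.000
  cycle 1 → 0 → 1: weight = 8, length = 2, mean = 8/2 ≈ 4.000
Minimum mean = 1.000, attained e.g. along the cycle 2 → 2 with weight 1 and length 1. So λ(A) = 1/1 = 1.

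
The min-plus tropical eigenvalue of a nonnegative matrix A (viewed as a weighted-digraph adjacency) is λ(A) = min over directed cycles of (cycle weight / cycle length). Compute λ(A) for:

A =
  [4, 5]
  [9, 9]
λ(A) = 4

Enumerate directed cycles and compute their means (weight / length). Sample:
  cycle 0 → 0: weight = 4, length = 1, mean = 4/1 ≈ 4.000
  cycle 1 → 1: weight = 9, length = 1, mean = 9/1 ≈ 9.000
  cycle 0 → 1 → 0: weight = 14, length = 2, mean = 14/2 ≈ 7.000
  cycle 1 → 0 → 1: weight = 14, length = 2, mean = 14/2 ≈ 7.000
Minimum mean = 4.000, attained e.g. along the cycle 0 → 0 with weight 4 and length 1. So λ(A) = 4/1 = 4.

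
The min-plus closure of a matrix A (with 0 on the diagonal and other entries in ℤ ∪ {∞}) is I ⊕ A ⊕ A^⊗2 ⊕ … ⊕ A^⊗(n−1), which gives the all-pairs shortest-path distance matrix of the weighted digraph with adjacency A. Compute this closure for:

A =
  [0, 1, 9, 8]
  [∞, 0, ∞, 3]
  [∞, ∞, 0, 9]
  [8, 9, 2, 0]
Closure =
  [0, 1, 6, 4]
  [11, 0, 5, 3]
  [17, 18, 0, 9]
  [8, 9, 2, 0]

This is the Floyd-Warshall all-pairs shortest-path computation. For each intermediate vertex k = 0, 1, …, 3, update dist[i][j] ← min(dist[i][j], dist[i][k] + dist[k][j]). The final matrix gives, for each (i, j), the minimum total weight of any directed path from i to j (possibly empty when i = j).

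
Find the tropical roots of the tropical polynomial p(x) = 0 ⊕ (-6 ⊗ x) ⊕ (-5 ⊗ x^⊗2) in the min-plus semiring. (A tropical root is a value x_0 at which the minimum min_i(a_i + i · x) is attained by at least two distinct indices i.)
Roots: {-1, 6}

Each tropical root is a break point of the lower envelope of the lines y = a_i + i · x (there are 3 lines, with slopes 0, 1, ..., 2). Only the lines that attain the minimum somewhere contribute to roots; other lines are dominated. Here the surviving (envelope) indices are i = 2, i = 1, i = 0.
Intersections between consecutive envelope lines give the roots: for adjacent envelope indices i < j the intersection is x = (a_i − a_j) / (j − i). Reading off the sorted break points: {-1, 6}.
Verification: at each break x_0, at least two indices attain the minimum of min_i(a_i + i · x_0).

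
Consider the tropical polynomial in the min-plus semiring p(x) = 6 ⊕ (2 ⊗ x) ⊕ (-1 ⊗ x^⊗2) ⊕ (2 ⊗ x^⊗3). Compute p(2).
p(2) = 3

A tropical monomial a ⊗ x^⊗i evaluates to a + i · x. Evaluating each term at x = 2:
  Term 0 contributes 6 + 0 · 2 = 6
  Term 1 contributes 2 + 1 · 2 = 4
  Term 2 contributes -1 + 2 · 2 = 3
  Term 3 contributes 2 + 3 · 2 = 8
p(2) = ⊕ of these = min[6, 4, 3, 8] = 3.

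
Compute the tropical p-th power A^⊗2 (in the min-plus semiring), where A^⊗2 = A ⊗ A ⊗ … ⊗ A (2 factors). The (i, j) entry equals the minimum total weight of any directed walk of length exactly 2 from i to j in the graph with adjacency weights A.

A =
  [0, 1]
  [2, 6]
A^⊗2 =
  [0, 1]
  [2, 3]

Each entry (A^⊗2)_ij equals the minimum over all length-2 walks i = v_0 → v_1 → … → v_2 = j of Σ_t A[v_t][v_{t+1}]. For example, for (i, j) = (0, 1) we minimise over 2 possible intermediate vertex sequences; the minimum is 1, attained along the walk 0 → 0 → 1.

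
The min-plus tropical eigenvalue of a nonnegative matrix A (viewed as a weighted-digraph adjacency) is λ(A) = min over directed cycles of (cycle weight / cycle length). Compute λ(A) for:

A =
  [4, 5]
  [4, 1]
λ(A) = 1

Enumerate directed cycles and compute their means (weight / length). Sample:
  cycle 0 → 0: weight = 4, length = 1, mean = 4/1 ≈ 4.000
  cycle 1 → 1: weight = 1, length = 1, mean = 1/1 ≈ 1.000
  cycle 0 → 1 → 0: weight = 9, length = 2, mean = 9/2 ≈ 4.500
  cycle 1 → 0 → 1: weight = 9, length = 2, mean = 9/2 ≈ 4.500
Minimum mean = 1.000, attained e.g. along the cycle 1 → 1 with weight 1 and length 1. So λ(A) = 1/1 = 1.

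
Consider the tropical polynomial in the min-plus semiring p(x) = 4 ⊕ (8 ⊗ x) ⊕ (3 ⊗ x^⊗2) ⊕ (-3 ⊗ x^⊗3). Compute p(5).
p(5) = 4

A tropical monomial a ⊗ x^⊗i evaluates to a + i · x. Evaluating each term at x = 5:
  Term 0 contributes 4 + 0 · 5 = 4
  Term 1 contributes 8 + 1 · 5 = 13
  Term 2 contributes 3 + 2 · 5 = 13
  Term 3 contributes -3 + 3 · 5 = 12
p(5) = ⊕ of these = min[4, 13, 13, 12] = 4.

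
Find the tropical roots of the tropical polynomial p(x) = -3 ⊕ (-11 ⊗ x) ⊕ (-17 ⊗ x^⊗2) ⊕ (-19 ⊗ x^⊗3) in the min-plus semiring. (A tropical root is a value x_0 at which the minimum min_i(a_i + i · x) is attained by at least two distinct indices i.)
Roots: {2, 6, 8}

Each tropical root is a break point of the lower envelope of the lines y = a_i + i · x (there are 4 lines, with slopes 0, 1, ..., 3). Only the lines that attain the minimum somewhere contribute to roots; other lines are dominated. Here the surviving (envelope) indices are i = 3, i = 2, i = 1, i = 0.
Intersections between consecutive envelope lines give the roots: for adjacent envelope indices i < j the intersection is x = (a_i − a_j) / (j − i). Reading off the sorted break points: {2, 6, 8}.
Verification: at each break x_0, at least two indices attain the minimum of min_i(a_i + i · x_0).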